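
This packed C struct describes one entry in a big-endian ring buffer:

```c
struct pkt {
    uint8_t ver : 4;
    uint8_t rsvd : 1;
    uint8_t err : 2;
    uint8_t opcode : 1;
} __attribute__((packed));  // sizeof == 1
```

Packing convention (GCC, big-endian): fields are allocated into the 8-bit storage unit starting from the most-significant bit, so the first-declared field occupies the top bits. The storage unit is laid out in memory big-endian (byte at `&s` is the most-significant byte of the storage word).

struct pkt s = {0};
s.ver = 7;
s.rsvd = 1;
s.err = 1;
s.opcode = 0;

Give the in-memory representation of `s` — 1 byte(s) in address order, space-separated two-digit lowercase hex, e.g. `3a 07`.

[4+:4] ver=7 & 0xf = 0x7; word=0x70
[3+:1] rsvd=1 & 0x1 = 0x1; word=0x78
[1+:2] err=1 & 0x3 = 0x1; word=0x7a
[0+:1] opcode=0 & 0x1 = 0x0; word=0x7a
word = 0x7a → big-endian bytes:
  [0]=0x7a

7a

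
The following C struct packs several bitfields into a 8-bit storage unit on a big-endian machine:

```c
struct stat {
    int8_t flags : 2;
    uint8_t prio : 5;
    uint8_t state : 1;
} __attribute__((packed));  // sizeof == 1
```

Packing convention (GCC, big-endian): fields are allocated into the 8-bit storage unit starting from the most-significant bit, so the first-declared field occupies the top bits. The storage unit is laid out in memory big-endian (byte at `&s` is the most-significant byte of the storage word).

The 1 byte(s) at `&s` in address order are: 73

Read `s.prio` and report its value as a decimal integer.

25

[0]=0x73 (big-endian) → word 0x73
flags [6+:2] = (word>>6) & 0x3 = 1
prio [1+:5] = (word>>1) & 0x1f = 25  ←
state [0+:1] = (word>>0) & 0x1 = 1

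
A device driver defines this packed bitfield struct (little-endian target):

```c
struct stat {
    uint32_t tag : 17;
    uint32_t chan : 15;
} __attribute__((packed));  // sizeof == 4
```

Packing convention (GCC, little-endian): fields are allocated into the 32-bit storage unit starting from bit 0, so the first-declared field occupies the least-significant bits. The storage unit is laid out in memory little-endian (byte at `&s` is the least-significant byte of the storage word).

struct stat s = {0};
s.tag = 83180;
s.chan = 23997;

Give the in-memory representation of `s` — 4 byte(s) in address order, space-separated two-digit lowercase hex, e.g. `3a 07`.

tag:17 = 83180 → 0x144ec << 0 → word 0x000144ec
chan:15 = 23997 → 0x5dbd << 17 → word 0xbb7b44ec
word = 0xbb7b44ec → little-endian bytes:
  [0]=0xec  [1]=0x44  [2]=0x7b  [3]=0xbb

ec 44 7b bb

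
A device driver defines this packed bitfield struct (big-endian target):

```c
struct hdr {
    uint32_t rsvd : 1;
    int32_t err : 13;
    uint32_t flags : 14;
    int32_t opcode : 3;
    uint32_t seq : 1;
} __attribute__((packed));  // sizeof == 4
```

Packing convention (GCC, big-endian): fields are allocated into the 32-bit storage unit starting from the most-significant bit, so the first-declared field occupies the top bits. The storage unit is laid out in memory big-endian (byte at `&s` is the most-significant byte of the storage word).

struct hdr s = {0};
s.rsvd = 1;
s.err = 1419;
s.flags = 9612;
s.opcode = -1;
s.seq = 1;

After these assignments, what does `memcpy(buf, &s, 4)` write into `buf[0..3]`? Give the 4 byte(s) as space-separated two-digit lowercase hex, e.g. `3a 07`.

rsvd:1 = 1 → 0x1 << 31 → word 0x80000000
err:13 = 1419 → 0x58b << 18 → word 0x962c0000
flags:14 = 9612 → 0x258c << 4 → word 0x962e58c0
opcode:3 = -1 → 0x7 << 1 → word 0x962e58ce
seq:1 = 1 → 0x1 << 0 → word 0x962e58cf
word = 0x962e58cf → big-endian bytes:
  [0]=0x96  [1]=0x2e  [2]=0x58  [3]=0xcf

96 2e 58 cf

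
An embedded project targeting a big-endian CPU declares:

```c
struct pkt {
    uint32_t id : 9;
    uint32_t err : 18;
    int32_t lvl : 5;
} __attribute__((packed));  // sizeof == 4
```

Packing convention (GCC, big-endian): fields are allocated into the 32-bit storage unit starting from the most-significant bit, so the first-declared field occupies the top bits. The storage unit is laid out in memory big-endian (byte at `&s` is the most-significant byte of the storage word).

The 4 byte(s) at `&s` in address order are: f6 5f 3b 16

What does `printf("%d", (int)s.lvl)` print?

-10

[0]=0xf6 [1]=0x5f [2]=0x3b [3]=0x16 (big-endian) → word 0xf65f3b16
id:9 @ bit 23 → (0xf65f3b16>>23)&0x1ff = 0x1ec
err:18 @ bit 5 → (0xf65f3b16>>5)&0x3ffff = 0x2f9d8
lvl:5 @ bit 0 → (0xf65f3b16>>0)&0x1f = 0x16  ←
lvl signed 5b, MSB=1: 22 - 32 = -10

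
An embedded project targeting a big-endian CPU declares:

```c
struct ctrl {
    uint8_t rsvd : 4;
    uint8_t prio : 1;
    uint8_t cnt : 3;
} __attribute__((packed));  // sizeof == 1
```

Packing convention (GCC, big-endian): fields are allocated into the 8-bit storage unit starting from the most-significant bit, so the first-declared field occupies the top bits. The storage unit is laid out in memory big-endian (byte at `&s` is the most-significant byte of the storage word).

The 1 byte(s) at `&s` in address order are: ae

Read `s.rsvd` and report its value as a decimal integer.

10

[0]=0xae (big-endian) → word 0xae
rsvd [4+:4] = (word>>4) & 0xf = 10  ←
prio [3+:1] = (word>>3) & 0x1 = 1
cnt [0+:3] = (word>>0) & 0x7 = 6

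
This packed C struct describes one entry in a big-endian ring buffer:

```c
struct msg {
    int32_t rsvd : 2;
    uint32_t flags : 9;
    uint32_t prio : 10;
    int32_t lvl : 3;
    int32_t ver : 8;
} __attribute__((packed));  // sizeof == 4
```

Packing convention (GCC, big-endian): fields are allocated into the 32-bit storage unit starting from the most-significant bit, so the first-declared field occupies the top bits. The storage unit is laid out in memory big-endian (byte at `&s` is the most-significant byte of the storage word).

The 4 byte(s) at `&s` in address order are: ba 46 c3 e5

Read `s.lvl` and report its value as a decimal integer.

3

[0]=0xba [1]=0x46 [2]=0xc3 [3]=0xe5 (big-endian) → word 0xba46c3e5
rsvd:2 @ bit 30 → (0xba46c3e5>>30)&0x3 = 0x2
flags:9 @ bit 21 → (0xba46c3e5>>21)&0x1ff = 0x1d2
prio:10 @ bit 11 → (0xba46c3e5>>11)&0x3ff = 0xd8
lvl:3 @ bit 8 → (0xba46c3e5>>8)&0x7 = 0x3  ←
ver:8 @ bit 0 → (0xba46c3e5>>0)&0xff = 0xe5
lvl signed 3b, MSB=0: value = 3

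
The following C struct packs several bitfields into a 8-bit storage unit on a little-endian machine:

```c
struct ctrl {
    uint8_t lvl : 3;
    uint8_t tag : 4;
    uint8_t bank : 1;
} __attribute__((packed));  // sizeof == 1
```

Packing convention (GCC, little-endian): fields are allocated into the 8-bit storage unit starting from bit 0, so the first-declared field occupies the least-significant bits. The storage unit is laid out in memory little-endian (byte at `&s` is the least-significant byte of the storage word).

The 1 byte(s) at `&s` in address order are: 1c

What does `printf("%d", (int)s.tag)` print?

[0]=0x1c (little-endian) → word 0x1c
lvl:3 @ bit 0 → (0x1c>>0)&0x7 = 0x4
tag:4 @ bit 3 → (0x1c>>3)&0xf = 0x3  ←
bank:1 @ bit 7 → (0x1c>>7)&0x1 = 0x0

3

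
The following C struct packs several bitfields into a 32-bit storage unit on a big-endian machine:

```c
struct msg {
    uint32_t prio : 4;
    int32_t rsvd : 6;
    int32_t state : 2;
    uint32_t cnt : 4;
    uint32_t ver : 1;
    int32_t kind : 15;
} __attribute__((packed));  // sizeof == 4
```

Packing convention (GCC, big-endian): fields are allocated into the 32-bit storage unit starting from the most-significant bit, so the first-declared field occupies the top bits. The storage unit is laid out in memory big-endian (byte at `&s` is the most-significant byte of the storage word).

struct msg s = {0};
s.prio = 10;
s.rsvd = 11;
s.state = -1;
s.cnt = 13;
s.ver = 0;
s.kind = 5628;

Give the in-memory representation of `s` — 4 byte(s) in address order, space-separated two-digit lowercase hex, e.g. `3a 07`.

a2 fd 15 fc

[28+:4] prio=10 & 0xf = 0xa; word=0xa0000000
[22+:6] rsvd=11 & 0x3f = 0xb; word=0xa2c00000
[20+:2] state=-1 & 0x3 = 0x3; word=0xa2f00000
[16+:4] cnt=13 & 0xf = 0xd; word=0xa2fd0000
[15+:1] ver=0 & 0x1 = 0x0; word=0xa2fd0000
[0+:15] kind=5628 & 0x7fff = 0x15fc; word=0xa2fd15fc
word = 0xa2fd15fc → big-endian bytes:
  [0]=0xa2  [1]=0xfd  [2]=0x15  [3]=0xfc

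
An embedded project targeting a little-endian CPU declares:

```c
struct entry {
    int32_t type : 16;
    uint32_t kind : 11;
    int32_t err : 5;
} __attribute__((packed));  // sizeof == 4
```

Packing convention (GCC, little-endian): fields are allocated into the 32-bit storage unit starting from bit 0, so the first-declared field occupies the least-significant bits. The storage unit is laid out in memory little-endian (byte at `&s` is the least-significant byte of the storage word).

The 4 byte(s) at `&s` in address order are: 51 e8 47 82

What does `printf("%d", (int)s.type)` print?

[0]=0x51 [1]=0xe8 [2]=0x47 [3]=0x82 (little-endian) → word 0x8247e851
type:16 @ bit 0 → (0x8247e851>>0)&0xffff = 0xe851  ←
kind:11 @ bit 16 → (0x8247e851>>16)&0x7ff = 0x247
err:5 @ bit 27 → (0x8247e851>>27)&0x1f = 0x10
type signed 16b, MSB=1: 59473 - 65536 = -6063

-6063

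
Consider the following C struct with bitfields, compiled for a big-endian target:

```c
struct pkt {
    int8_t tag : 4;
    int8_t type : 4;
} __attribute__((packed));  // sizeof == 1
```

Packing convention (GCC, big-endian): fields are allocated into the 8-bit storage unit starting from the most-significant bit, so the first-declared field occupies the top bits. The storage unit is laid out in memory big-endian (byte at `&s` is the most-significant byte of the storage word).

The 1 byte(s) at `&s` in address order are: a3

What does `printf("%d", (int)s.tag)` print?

-6

[0]=0xa3 (big-endian) → word 0xa3
tag [4+:4] = (word>>4) & 0xf = 10  ←
type [0+:4] = (word>>0) & 0xf = 3
tag signed 4b, MSB=1: 10 - 16 = -6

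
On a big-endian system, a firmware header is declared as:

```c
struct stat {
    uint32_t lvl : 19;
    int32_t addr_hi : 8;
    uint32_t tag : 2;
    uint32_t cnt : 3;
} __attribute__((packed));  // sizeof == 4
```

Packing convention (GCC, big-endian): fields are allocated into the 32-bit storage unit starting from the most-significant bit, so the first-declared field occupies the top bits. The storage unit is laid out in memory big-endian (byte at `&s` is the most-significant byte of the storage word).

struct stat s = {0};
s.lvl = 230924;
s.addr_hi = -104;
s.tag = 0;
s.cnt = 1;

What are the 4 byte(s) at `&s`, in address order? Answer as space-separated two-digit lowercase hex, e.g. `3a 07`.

lvl (19b) val=230924 bits=0x3860c at bit 13: 0x70c18000
addr_hi (8b) val=-104 bits=0x98 at bit 5: 0x70c19300
tag (2b) val=0 bits=0x0 at bit 3: 0x70c19300
cnt (3b) val=1 bits=0x1 at bit 0: 0x70c19301
word = 0x70c19301 → big-endian bytes:
  [0]=0x70  [1]=0xc1  [2]=0x93  [3]=0x01

70 c1 93 01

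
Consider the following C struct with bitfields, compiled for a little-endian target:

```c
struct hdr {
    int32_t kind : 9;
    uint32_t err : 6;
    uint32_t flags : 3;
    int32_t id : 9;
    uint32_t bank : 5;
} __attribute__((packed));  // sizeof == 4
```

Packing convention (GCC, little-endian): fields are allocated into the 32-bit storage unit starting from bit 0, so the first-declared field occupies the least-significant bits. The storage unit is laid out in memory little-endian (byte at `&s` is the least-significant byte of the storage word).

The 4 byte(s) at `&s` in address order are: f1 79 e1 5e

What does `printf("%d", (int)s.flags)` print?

2

[0]=0xf1 [1]=0x79 [2]=0xe1 [3]=0x5e (little-endian) → word 0x5ee179f1
kind [0+:9] = (word>>0) & 0x1ff = 497
err [9+:6] = (word>>9) & 0x3f = 60
flags [15+:3] = (word>>15) & 0x7 = 2  ←
id [18+:9] = (word>>18) & 0x1ff = 440
bank [27+:5] = (word>>27) & 0x1f = 11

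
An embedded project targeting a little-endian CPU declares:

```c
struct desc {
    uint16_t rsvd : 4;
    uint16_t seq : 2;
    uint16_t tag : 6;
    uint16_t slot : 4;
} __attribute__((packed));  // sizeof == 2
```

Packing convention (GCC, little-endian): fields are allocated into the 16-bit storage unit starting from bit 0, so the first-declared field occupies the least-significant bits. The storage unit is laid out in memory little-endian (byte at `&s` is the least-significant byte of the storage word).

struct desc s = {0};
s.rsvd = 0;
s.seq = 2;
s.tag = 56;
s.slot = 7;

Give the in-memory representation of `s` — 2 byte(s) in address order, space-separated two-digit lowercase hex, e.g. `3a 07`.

20 7e

[0+:4] rsvd=0 & 0xf = 0x0; word=0x0000
[4+:2] seq=2 & 0x3 = 0x2; word=0x0020
[6+:6] tag=56 & 0x3f = 0x38; word=0x0e20
[12+:4] slot=7 & 0xf = 0x7; word=0x7e20
word = 0x7e20 → little-endian bytes:
  [0]=0x20  [1]=0x7e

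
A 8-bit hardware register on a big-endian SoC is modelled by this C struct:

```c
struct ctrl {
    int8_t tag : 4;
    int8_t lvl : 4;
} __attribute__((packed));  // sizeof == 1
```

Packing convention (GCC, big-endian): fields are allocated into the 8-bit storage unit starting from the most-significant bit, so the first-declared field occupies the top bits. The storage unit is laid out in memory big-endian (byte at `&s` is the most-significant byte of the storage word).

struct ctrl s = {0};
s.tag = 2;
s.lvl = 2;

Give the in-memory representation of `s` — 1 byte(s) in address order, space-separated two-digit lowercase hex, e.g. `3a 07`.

22

tag:4 = 2 → 0x2 << 4 → word 0x20
lvl:4 = 2 → 0x2 << 0 → word 0x22
word = 0x22 → big-endian bytes:
  [0]=0x22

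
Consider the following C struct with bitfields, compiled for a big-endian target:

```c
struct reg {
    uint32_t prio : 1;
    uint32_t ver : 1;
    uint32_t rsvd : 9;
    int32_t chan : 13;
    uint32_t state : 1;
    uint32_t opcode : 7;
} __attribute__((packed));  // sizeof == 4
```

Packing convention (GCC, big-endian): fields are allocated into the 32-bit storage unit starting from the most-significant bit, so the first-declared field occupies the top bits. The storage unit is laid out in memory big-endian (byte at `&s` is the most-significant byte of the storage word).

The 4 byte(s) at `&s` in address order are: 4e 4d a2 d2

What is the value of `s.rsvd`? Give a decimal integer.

114

[0]=0x4e [1]=0x4d [2]=0xa2 [3]=0xd2 (big-endian) → word 0x4e4da2d2
prio:1 @ bit 31 → (0x4e4da2d2>>31)&0x1 = 0x0
ver:1 @ bit 30 → (0x4e4da2d2>>30)&0x1 = 0x1
rsvd:9 @ bit 21 → (0x4e4da2d2>>21)&0x1ff = 0x72  ←
chan:13 @ bit 8 → (0x4e4da2d2>>8)&0x1fff = 0xda2
state:1 @ bit 7 → (0x4e4da2d2>>7)&0x1 = 0x1
opcode:7 @ bit 0 → (0x4e4da2d2>>0)&0x7f = 0x52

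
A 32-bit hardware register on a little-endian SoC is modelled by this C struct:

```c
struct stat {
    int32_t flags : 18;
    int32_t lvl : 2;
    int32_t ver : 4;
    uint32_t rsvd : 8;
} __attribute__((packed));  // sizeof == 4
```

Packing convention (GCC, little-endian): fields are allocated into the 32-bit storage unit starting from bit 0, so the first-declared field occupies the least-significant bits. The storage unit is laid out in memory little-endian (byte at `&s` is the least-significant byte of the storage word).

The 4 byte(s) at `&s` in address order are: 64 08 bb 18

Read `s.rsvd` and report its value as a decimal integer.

[0]=0x64 [1]=0x08 [2]=0xbb [3]=0x18 (little-endian) → word 0x18bb0864
flags [0+:18] = (word>>0) & 0x3ffff = 198756
lvl [18+:2] = (word>>18) & 0x3 = 2
ver [20+:4] = (word>>20) & 0xf = 11
rsvd [24+:8] = (word>>24) & 0xff = 24  ←

24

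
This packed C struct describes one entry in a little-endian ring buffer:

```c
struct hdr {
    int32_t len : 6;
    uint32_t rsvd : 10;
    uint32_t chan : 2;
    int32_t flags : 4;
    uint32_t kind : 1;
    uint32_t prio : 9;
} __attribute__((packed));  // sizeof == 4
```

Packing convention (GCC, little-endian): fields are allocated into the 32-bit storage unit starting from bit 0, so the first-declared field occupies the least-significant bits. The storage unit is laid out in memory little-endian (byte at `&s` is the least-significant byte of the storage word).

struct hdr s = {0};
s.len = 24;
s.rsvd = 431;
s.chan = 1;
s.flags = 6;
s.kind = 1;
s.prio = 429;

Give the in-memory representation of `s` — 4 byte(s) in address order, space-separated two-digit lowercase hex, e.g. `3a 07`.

d8 6b d9 d6

len:6 = 24 → 0x18 << 0 → word 0x00000018
rsvd:10 = 431 → 0x1af << 6 → word 0x00006bd8
chan:2 = 1 → 0x1 << 16 → word 0x00016bd8
flags:4 = 6 → 0x6 << 18 → word 0x00196bd8
kind:1 = 1 → 0x1 << 22 → word 0x00596bd8
prio:9 = 429 → 0x1ad << 23 → word 0xd6d96bd8
word = 0xd6d96bd8 → little-endian bytes:
  [0]=0xd8  [1]=0x6b  [2]=0xd9  [3]=0xd6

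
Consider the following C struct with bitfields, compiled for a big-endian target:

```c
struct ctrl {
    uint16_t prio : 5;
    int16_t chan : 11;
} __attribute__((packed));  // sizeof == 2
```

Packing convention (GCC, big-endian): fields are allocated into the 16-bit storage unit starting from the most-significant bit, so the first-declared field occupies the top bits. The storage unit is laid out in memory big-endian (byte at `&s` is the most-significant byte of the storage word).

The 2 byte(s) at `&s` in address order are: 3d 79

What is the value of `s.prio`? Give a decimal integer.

[0]=0x3d [1]=0x79 (big-endian) → word 0x3d79
prio:5 @ bit 11 → (0x3d79>>11)&0x1f = 0x7  ←
chan:11 @ bit 0 → (0x3d79>>0)&0x7ff = 0x579

7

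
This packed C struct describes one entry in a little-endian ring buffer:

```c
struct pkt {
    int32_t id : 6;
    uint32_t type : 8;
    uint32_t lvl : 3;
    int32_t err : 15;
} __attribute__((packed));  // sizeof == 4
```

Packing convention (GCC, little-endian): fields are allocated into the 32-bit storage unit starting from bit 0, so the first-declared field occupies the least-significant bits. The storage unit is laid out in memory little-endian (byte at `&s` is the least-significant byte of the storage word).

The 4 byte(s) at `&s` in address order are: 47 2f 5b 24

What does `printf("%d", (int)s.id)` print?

[0]=0x47 [1]=0x2f [2]=0x5b [3]=0x24 (little-endian) → word 0x245b2f47
id [0+:6] = (word>>0) & 0x3f = 7  ←
type [6+:8] = (word>>6) & 0xff = 189
lvl [14+:3] = (word>>14) & 0x7 = 4
err [17+:15] = (word>>17) & 0x7fff = 4653
id signed 6b, MSB=0: value = 7

7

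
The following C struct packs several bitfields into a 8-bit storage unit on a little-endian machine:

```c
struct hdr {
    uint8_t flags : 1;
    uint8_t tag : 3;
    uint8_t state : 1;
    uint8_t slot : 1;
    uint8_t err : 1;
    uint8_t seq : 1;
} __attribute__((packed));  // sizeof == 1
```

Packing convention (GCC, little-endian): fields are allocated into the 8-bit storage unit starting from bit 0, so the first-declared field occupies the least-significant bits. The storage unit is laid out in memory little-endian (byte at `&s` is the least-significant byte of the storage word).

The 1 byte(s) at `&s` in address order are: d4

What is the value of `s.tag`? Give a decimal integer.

2

[0]=0xd4 (little-endian) → word 0xd4
flags [0+:1] = (word>>0) & 0x1 = 0
tag [1+:3] = (word>>1) & 0x7 = 2  ←
state [4+:1] = (word>>4) & 0x1 = 1
slot [5+:1] = (word>>5) & 0x1 = 0
err [6+:1] = (word>>6) & 0x1 = 1
seq [7+:1] = (word>>7) & 0x1 = 1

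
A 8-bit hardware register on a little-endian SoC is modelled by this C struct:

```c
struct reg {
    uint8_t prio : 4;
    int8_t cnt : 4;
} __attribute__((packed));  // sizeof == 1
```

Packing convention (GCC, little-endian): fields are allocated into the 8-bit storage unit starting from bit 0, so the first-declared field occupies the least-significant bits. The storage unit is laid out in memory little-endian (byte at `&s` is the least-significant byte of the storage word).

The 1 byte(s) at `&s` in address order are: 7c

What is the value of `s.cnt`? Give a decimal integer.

[0]=0x7c (little-endian) → word 0x7c
prio [0+:4] = (word>>0) & 0xf = 12
cnt [4+:4] = (word>>4) & 0xf = 7  ←
cnt signed 4b, MSB=0: value = 7

7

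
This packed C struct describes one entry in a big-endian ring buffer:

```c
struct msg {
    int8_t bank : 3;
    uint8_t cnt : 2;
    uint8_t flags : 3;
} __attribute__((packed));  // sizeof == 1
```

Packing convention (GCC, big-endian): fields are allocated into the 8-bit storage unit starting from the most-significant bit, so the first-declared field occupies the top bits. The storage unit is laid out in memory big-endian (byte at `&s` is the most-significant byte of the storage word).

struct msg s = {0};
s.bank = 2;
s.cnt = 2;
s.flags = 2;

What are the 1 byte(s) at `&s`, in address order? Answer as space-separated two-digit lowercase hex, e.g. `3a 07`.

bank (3b) val=2 bits=0x2 at bit 5: 0x40
cnt (2b) val=2 bits=0x2 at bit 3: 0x50
flags (3b) val=2 bits=0x2 at bit 0: 0x52
word = 0x52 → big-endian bytes:
  [0]=0x52

52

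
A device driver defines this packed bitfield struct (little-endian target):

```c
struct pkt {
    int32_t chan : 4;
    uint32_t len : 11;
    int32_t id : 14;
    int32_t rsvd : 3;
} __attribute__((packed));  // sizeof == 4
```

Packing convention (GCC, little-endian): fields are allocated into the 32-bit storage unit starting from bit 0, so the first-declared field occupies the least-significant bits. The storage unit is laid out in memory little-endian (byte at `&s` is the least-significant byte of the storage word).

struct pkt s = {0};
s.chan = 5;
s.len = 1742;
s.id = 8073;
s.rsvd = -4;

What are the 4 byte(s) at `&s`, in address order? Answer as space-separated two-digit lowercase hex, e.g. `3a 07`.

chan (4b) val=5 bits=0x5 at bit 0: 0x00000005
len (11b) val=1742 bits=0x6ce at bit 4: 0x00006ce5
id (14b) val=8073 bits=0x1f89 at bit 15: 0x0fc4ece5
rsvd (3b) val=-4 bits=0x4 at bit 29: 0x8fc4ece5
word = 0x8fc4ece5 → little-endian bytes:
  [0]=0xe5  [1]=0xec  [2]=0xc4  [3]=0x8f

e5 ec c4 8f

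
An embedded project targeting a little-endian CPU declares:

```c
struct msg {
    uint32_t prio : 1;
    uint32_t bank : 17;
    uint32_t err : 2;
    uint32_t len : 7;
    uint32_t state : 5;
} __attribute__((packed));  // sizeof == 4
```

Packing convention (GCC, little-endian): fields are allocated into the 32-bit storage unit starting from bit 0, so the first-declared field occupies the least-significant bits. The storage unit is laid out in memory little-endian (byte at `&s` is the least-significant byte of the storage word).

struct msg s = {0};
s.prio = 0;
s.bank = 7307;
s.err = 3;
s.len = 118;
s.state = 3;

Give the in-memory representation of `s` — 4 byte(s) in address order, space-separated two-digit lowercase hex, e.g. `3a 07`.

16 39 6c 1f

[0+:1] prio=0 & 0x1 = 0x0; word=0x00000000
[1+:17] bank=7307 & 0x1ffff = 0x1c8b; word=0x00003916
[18+:2] err=3 & 0x3 = 0x3; word=0x000c3916
[20+:7] len=118 & 0x7f = 0x76; word=0x076c3916
[27+:5] state=3 & 0x1f = 0x3; word=0x1f6c3916
word = 0x1f6c3916 → little-endian bytes:
  [0]=0x16  [1]=0x39  [2]=0x6c  [3]=0x1f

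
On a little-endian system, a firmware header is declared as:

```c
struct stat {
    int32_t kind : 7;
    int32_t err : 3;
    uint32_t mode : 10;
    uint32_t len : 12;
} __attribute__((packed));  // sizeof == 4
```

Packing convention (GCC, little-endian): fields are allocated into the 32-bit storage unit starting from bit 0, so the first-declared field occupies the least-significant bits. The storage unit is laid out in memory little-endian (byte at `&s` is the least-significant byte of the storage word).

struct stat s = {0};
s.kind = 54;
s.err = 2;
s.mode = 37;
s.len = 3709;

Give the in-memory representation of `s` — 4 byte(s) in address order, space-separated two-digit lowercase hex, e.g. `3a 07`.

kind:7 = 54 → 0x36 << 0 → word 0x00000036
err:3 = 2 → 0x2 << 7 → word 0x00000136
mode:10 = 37 → 0x25 << 10 → word 0x00009536
len:12 = 3709 → 0xe7d << 20 → word 0xe7d09536
word = 0xe7d09536 → little-endian bytes:
  [0]=0x36  [1]=0x95  [2]=0xd0  [3]=0xe7

36 95 d0 e7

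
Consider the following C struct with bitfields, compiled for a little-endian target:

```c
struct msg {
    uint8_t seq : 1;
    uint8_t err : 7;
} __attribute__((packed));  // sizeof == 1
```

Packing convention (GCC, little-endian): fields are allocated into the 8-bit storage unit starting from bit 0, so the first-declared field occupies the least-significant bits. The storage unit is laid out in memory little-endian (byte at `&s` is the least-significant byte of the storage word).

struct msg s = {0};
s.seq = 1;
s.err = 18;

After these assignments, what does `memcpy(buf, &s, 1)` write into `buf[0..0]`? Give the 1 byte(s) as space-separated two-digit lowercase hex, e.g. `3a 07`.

[0+:1] seq=1 & 0x1 = 0x1; word=0x01
[1+:7] err=18 & 0x7f = 0x12; word=0x25
word = 0x25 → little-endian bytes:
  [0]=0x25

25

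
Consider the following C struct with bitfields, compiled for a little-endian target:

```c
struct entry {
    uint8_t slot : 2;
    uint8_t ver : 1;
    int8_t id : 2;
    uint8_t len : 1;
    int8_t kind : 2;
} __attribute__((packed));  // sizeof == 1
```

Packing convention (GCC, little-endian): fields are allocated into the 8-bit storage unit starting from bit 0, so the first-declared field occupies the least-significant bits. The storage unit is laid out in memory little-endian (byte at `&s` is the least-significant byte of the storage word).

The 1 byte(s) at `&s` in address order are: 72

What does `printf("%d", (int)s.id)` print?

-2

[0]=0x72 (little-endian) → word 0x72
slot [0+:2] = (word>>0) & 0x3 = 2
ver [2+:1] = (word>>2) & 0x1 = 0
id [3+:2] = (word>>3) & 0x3 = 2  ←
len [5+:1] = (word>>5) & 0x1 = 1
kind [6+:2] = (word>>6) & 0x3 = 1
id signed 2b, MSB=1: 2 - 4 = -2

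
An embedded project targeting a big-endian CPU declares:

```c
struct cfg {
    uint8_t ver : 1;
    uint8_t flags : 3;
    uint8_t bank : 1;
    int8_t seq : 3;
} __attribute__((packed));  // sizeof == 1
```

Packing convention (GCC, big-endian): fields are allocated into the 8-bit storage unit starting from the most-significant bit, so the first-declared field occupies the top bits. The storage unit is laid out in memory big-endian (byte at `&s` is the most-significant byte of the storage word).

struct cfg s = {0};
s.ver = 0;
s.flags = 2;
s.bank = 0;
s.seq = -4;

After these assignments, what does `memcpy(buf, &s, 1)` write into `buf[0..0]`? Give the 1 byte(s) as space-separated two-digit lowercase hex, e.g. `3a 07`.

24

ver:1 = 0 → 0x0 << 7 → word 0x00
flags:3 = 2 → 0x2 << 4 → word 0x20
bank:1 = 0 → 0x0 << 3 → word 0x20
seq:3 = -4 → 0x4 << 0 → word 0x24
word = 0x24 → big-endian bytes:
  [0]=0x24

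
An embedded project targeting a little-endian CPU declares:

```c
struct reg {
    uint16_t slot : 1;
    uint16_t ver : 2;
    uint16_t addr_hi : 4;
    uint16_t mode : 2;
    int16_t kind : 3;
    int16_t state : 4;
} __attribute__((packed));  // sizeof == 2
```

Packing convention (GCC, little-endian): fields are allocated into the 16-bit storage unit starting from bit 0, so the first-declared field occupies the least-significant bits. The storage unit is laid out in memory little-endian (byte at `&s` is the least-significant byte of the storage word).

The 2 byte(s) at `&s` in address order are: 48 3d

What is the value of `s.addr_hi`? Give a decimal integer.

[0]=0x48 [1]=0x3d (little-endian) → word 0x3d48
slot [0+:1] = (word>>0) & 0x1 = 0
ver [1+:2] = (word>>1) & 0x3 = 0
addr_hi [3+:4] = (word>>3) & 0xf = 9  ←
mode [7+:2] = (word>>7) & 0x3 = 2
kind [9+:3] = (word>>9) & 0x7 = 6
state [12+:4] = (word>>12) & 0xf = 3

9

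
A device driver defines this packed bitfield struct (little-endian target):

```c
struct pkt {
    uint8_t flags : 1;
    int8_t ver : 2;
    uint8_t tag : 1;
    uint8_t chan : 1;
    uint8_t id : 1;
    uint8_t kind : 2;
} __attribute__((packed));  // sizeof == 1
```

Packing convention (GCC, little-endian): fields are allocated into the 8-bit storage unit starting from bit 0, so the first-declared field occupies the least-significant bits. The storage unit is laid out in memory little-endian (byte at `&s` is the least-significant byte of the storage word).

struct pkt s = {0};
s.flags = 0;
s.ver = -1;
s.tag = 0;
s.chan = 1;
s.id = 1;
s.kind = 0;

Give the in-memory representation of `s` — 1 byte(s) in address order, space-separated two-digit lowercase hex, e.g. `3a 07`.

36

flags (1b) val=0 bits=0x0 at bit 0: 0x00
ver (2b) val=-1 bits=0x3 at bit 1: 0x06
tag (1b) val=0 bits=0x0 at bit 3: 0x06
chan (1b) val=1 bits=0x1 at bit 4: 0x16
id (1b) val=1 bits=0x1 at bit 5: 0x36
kind (2b) val=0 bits=0x0 at bit 6: 0x36
word = 0x36 → little-endian bytes:
  [0]=0x36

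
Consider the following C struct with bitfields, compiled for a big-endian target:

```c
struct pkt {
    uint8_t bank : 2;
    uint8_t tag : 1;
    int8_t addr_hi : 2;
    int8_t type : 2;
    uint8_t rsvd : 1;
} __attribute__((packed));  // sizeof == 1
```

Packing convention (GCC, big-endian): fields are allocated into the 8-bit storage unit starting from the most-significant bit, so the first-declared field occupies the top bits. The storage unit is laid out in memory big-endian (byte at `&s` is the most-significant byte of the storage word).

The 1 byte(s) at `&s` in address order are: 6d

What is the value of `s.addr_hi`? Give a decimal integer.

1

[0]=0x6d (big-endian) → word 0x6d
bank:2 @ bit 6 → (0x6d>>6)&0x3 = 0x1
tag:1 @ bit 5 → (0x6d>>5)&0x1 = 0x1
addr_hi:2 @ bit 3 → (0x6d>>3)&0x3 = 0x1  ←
type:2 @ bit 1 → (0x6d>>1)&0x3 = 0x2
rsvd:1 @ bit 0 → (0x6d>>0)&0x1 = 0x1
addr_hi signed 2b, MSB=0: value = 1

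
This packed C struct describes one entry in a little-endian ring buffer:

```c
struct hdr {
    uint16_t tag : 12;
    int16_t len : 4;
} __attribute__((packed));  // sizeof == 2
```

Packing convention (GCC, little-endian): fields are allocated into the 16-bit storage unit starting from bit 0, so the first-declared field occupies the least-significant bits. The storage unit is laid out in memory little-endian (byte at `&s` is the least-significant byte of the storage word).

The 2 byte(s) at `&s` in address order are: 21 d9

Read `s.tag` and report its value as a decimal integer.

[0]=0x21 [1]=0xd9 (little-endian) → word 0xd921
tag [0+:12] = (word>>0) & 0xfff = 2337  ←
len [12+:4] = (word>>12) & 0xf = 13

2337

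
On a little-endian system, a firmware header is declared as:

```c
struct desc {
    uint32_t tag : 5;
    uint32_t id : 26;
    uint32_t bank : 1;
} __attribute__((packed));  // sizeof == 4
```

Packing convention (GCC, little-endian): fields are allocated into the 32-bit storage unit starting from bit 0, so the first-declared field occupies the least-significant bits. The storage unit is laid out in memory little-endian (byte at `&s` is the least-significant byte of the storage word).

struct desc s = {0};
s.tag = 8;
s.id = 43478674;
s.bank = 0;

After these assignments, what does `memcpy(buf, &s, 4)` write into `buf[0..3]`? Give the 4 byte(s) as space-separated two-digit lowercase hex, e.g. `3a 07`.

48 d2 ed 52

tag:5 = 8 → 0x8 << 0 → word 0x00000008
id:26 = 43478674 → 0x2976e92 << 5 → word 0x52edd248
bank:1 = 0 → 0x0 << 31 → word 0x52edd248
word = 0x52edd248 → little-endian bytes:
  [0]=0x48  [1]=0xd2  [2]=0xed  [3]=0x52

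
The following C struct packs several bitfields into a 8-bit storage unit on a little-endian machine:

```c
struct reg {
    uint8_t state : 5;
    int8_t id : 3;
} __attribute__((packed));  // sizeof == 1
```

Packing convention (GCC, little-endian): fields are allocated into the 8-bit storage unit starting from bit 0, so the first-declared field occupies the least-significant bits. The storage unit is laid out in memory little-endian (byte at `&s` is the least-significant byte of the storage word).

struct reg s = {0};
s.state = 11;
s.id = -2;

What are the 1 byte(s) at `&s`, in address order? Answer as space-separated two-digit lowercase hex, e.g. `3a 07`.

cb

[0+:5] state=11 & 0x1f = 0xb; word=0x0b
[5+:3] id=-2 & 0x7 = 0x6; word=0xcb
word = 0xcb → little-endian bytes:
  [0]=0xcb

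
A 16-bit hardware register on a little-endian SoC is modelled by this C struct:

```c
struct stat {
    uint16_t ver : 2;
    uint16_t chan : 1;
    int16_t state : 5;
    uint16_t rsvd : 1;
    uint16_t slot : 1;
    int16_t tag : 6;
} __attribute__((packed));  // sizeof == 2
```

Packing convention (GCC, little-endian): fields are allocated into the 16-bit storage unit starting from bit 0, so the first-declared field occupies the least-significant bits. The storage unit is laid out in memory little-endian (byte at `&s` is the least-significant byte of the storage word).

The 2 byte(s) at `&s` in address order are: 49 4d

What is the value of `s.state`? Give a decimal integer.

9

[0]=0x49 [1]=0x4d (little-endian) → word 0x4d49
ver [0+:2] = (word>>0) & 0x3 = 1
chan [2+:1] = (word>>2) & 0x1 = 0
state [3+:5] = (word>>3) & 0x1f = 9  ←
rsvd [8+:1] = (word>>8) & 0x1 = 1
slot [9+:1] = (word>>9) & 0x1 = 0
tag [10+:6] = (word>>10) & 0x3f = 19
state signed 5b, MSB=0: value = 9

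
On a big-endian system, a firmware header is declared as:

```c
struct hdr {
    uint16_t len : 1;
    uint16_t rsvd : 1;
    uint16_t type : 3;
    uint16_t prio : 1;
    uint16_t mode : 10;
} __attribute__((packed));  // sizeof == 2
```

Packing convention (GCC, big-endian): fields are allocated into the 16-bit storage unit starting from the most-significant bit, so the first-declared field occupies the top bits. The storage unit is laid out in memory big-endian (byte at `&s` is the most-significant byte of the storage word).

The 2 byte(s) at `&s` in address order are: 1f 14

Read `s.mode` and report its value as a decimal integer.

788

[0]=0x1f [1]=0x14 (big-endian) → word 0x1f14
len:1 @ bit 15 → (0x1f14>>15)&0x1 = 0x0
rsvd:1 @ bit 14 → (0x1f14>>14)&0x1 = 0x0
type:3 @ bit 11 → (0x1f14>>11)&0x7 = 0x3
prio:1 @ bit 10 → (0x1f14>>10)&0x1 = 0x1
mode:10 @ bit 0 → (0x1f14>>0)&0x3ff = 0x314  ←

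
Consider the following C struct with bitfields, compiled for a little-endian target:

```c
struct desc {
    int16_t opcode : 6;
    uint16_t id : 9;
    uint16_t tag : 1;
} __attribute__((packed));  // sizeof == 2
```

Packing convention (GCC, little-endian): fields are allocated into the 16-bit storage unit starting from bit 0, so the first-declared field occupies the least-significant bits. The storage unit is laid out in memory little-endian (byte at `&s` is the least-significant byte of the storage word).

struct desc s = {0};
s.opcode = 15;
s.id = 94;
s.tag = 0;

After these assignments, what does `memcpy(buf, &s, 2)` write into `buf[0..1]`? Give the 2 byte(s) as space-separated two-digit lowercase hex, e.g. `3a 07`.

8f 17

[0+:6] opcode=15 & 0x3f = 0xf; word=0x000f
[6+:9] id=94 & 0x1ff = 0x5e; word=0x178f
[15+:1] tag=0 & 0x1 = 0x0; word=0x178f
word = 0x178f → little-endian bytes:
  [0]=0x8f  [1]=0x17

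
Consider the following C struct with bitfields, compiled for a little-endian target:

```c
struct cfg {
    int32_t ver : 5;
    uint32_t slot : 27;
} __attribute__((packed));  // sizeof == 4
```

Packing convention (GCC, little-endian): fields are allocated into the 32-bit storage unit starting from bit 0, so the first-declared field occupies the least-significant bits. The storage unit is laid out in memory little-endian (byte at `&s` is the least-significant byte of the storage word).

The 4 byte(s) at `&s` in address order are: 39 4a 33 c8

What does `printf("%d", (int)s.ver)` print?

-7

[0]=0x39 [1]=0x4a [2]=0x33 [3]=0xc8 (little-endian) → word 0xc8334a39
ver:5 @ bit 0 → (0xc8334a39>>0)&0x1f = 0x19  ←
slot:27 @ bit 5 → (0xc8334a39>>5)&0x7ffffff = 0x6419a51
ver signed 5b, MSB=1: 25 - 32 = -7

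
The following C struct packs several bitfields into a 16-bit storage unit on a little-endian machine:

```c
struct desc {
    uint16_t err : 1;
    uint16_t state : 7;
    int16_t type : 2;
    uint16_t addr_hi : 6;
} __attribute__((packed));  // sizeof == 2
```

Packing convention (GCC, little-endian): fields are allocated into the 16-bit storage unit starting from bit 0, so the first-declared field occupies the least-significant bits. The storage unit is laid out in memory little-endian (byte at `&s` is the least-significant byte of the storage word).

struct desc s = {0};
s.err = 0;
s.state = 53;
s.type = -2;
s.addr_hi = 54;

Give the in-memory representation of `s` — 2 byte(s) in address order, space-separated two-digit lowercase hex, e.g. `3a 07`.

err:1 = 0 → 0x0 << 0 → word 0x0000
state:7 = 53 → 0x35 << 1 → word 0x006a
type:2 = -2 → 0x2 << 8 → word 0x026a
addr_hi:6 = 54 → 0x36 << 10 → word 0xda6a
word = 0xda6a → little-endian bytes:
  [0]=0x6a  [1]=0xda

6a da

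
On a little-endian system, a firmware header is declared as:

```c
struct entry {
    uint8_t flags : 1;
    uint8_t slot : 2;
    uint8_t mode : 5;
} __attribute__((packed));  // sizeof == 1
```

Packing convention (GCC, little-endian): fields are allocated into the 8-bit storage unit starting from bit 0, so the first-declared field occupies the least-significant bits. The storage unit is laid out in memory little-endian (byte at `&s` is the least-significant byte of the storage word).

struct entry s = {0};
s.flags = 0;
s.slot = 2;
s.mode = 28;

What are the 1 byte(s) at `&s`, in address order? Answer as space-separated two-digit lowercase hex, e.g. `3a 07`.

[0+:1] flags=0 & 0x1 = 0x0; word=0x00
[1+:2] slot=2 & 0x3 = 0x2; word=0x04
[3+:5] mode=28 & 0x1f = 0x1c; word=0xe4
word = 0xe4 → little-endian bytes:
  [0]=0xe4

e4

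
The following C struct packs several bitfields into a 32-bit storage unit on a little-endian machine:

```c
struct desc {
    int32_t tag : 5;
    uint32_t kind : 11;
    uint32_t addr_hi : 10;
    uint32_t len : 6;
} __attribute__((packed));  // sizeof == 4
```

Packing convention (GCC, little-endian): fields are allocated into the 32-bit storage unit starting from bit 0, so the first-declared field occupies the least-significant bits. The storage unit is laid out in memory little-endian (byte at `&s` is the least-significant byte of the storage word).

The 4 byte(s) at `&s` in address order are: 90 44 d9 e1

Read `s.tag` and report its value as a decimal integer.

[0]=0x90 [1]=0x44 [2]=0xd9 [3]=0xe1 (little-endian) → word 0xe1d94490
tag:5 @ bit 0 → (0xe1d94490>>0)&0x1f = 0x10  ←
kind:11 @ bit 5 → (0xe1d94490>>5)&0x7ff = 0x224
addr_hi:10 @ bit 16 → (0xe1d94490>>16)&0x3ff = 0x1d9
len:6 @ bit 26 → (0xe1d94490>>26)&0x3f = 0x38
tag signed 5b, MSB=1: 16 - 32 = -16

-16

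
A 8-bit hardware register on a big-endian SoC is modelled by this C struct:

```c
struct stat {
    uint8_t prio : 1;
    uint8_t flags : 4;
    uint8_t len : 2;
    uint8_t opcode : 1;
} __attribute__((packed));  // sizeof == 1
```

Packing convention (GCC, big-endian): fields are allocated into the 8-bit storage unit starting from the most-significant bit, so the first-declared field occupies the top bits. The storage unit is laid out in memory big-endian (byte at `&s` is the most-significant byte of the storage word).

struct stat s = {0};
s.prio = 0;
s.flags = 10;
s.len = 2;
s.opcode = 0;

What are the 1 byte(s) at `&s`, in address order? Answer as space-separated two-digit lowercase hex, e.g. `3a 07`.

prio:1 = 0 → 0x0 << 7 → word 0x00
flags:4 = 10 → 0xa << 3 → word 0x50
len:2 = 2 → 0x2 << 1 → word 0x54
opcode:1 = 0 → 0x0 << 0 → word 0x54
word = 0x54 → big-endian bytes:
  [0]=0x54

54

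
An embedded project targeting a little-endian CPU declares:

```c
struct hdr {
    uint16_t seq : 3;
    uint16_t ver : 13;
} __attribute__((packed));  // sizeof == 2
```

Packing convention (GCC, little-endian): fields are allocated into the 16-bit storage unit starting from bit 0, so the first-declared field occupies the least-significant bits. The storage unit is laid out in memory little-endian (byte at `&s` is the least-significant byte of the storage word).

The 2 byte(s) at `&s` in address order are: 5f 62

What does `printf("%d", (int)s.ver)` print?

[0]=0x5f [1]=0x62 (little-endian) → word 0x625f
seq:3 @ bit 0 → (0x625f>>0)&0x7 = 0x7
ver:13 @ bit 3 → (0x625f>>3)&0x1fff = 0xc4b  ←

3147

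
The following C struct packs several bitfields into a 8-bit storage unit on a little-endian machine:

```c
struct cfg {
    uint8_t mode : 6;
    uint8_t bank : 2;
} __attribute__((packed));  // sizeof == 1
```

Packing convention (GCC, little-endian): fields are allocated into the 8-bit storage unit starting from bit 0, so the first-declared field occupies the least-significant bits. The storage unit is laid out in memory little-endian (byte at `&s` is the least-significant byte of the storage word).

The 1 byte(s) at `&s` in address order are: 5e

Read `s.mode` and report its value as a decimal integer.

30

[0]=0x5e (little-endian) → word 0x5e
mode [0+:6] = (word>>0) & 0x3f = 30  ←
bank [6+:2] = (word>>6) & 0x3 = 1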